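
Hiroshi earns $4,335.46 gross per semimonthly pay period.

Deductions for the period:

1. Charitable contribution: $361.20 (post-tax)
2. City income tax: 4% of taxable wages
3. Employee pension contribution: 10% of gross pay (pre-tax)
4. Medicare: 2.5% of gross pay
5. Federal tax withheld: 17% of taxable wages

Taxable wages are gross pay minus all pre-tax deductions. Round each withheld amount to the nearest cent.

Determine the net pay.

$2,612.92

Employee pension contribution: $4,335.46 × 0.1 = $433.55
Taxable wages = $4,335.46 − $433.55 = $3,901.91
Federal tax withheld: $3,901.91 × 0.17 = $663.32
City income tax: $3,901.91 × 0.04 = $156.08
Medicare: $4,335.46 × 0.025 = $108.39
Charitable contribution: $361.20
Total deductions = $433.55 + $663.32 + $156.08 + $108.39 + $361.20 = $1,722.54
Net pay = $4,335.46 − $1,722.54 = $2,612.92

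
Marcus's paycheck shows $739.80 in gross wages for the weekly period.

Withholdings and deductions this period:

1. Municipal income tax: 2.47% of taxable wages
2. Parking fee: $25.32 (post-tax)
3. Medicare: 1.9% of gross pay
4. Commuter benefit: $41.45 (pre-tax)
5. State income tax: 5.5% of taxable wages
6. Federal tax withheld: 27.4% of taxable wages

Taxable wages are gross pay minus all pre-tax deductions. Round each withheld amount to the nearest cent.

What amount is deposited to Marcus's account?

Commuter benefit: $41.45
Taxable wages = $739.80 − $41.45 = $698.35
Federal tax withheld: $698.35 × 0.274 = $191.35
State income tax: $698.35 × 0.055 = $38.41
Municipal income tax: $698.35 × 0.0247 = $17.25
Medicare: $739.80 × 0.019 = $14.06
Parking fee: $25.32
Total deductions = $41.45 + $191.35 + $38.41 + $17.25 + $14.06 + $25.32 = $327.84
Net pay = $739.80 − $327.84 = $411.96

$411.96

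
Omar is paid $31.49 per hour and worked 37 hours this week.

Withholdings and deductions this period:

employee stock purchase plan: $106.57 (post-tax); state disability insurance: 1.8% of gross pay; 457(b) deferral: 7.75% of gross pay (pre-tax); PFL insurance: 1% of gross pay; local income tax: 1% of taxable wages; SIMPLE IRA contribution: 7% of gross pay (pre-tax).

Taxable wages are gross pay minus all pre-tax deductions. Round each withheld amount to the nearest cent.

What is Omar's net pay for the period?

$844.15

Gross pay: 37 × $31.49 = $1,165.13
457(b) deferral: $1,165.13 × 0.0775 = $90.30
SIMPLE IRA contribution: $1,165.13 × 0.07 = $81.56
Pre-tax total = $90.30 + $81.56 = $171.86
Taxable wages = $1,165.13 − $171.86 = $993.27
Local income tax: $993.27 × 0.01 = $9.93
PFL insurance: $1,165.13 × 0.01 = $11.65
State disability insurance: $1,165.13 × 0.018 = $20.97
Employee stock purchase plan: $106.57
Total deductions = $90.30 + $81.56 + $9.93 + $11.65 + $20.97 + $106.57 = $320.98
Net pay = $1,165.13 − $320.98 = $844.15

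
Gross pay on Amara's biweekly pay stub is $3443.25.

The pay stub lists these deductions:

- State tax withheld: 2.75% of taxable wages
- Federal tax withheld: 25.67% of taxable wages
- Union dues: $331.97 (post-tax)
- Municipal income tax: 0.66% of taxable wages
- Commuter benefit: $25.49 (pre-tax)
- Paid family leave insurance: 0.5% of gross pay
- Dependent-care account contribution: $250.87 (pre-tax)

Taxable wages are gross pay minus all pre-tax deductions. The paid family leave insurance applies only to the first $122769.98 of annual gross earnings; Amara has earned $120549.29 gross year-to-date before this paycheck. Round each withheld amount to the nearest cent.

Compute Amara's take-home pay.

$1902.89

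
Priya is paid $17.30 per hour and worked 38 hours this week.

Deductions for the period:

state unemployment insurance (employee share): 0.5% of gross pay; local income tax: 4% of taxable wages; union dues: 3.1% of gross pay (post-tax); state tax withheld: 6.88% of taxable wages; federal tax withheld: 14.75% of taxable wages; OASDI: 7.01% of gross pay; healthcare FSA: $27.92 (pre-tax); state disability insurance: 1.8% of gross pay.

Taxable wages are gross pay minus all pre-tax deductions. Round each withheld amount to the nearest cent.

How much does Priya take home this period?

Gross pay: 38 × $17.30 = $657.40
Healthcare FSA: $27.92
Taxable wages = $657.40 − $27.92 = $629.48
Local income tax: $629.48 × 0.04 = $25.18
Federal tax withheld: $629.48 × 0.1475 = $92.85
State tax withheld: $629.48 × 0.0688 = $43.31
State unemployment insurance (employee share): $657.40 × 0.005 = $3.29
State disability insurance: $657.40 × 0.018 = $11.83
OASDI: $657.40 × 0.0701 = $46.08
Union dues: $657.40 × 0.031 = $20.38
Total deductions = $27.92 + $25.18 + $92.85 + $43.31 + $3.29 + $11.83 + $46.08 + $20.38 = $270.84
Net pay = $657.40 − $270.84 = $386.56

$386.56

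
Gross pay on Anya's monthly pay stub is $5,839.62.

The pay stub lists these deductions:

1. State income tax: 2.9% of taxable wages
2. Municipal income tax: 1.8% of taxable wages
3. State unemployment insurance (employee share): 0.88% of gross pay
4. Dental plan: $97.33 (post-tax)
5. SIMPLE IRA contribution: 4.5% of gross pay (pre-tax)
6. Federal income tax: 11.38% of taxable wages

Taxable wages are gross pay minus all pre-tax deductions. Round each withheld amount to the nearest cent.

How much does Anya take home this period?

$4,531.37

SIMPLE IRA contribution: $5,839.62 × 0.045 = $262.78
Taxable wages = $5,839.62 − $262.78 = $5,576.84
Federal income tax: $5,576.84 × 0.1138 = $634.64
State income tax: $5,576.84 × 0.029 = $161.73
Municipal income tax: $5,576.84 × 0.018 = $100.38
State unemployment insurance (employee share): $5,839.62 × 0.0088 = $51.39
Dental plan: $97.33
Total deductions = $262.78 + $634.64 + $161.73 + $100.38 + $51.39 + $97.33 = $1,308.25
Net pay = $5,839.62 − $1,308.25 = $4,531.37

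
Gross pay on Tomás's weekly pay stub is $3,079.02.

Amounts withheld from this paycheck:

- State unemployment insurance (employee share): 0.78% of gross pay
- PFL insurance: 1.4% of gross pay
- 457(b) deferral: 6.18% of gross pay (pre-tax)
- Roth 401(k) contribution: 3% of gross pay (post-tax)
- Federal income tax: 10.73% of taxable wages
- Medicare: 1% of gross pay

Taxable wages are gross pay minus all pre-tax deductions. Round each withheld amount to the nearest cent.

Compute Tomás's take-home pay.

$2,388.49

457(b) deferral: $3,079.02 × 0.0618 = $190.28
Taxable wages = $3,079.02 − $190.28 = $2,888.74
Federal income tax: $2,888.74 × 0.1073 = $309.96
PFL insurance: $3,079.02 × 0.014 = $43.11
Medicare: $3,079.02 × 0.01 = $30.79
State unemployment insurance (employee share): $3,079.02 × 0.0078 = $24.02
Roth 401(k) contribution: $3,079.02 × 0.03 = $92.37
Total deductions = $190.28 + $309.96 + $43.11 + $30.79 + $24.02 + $92.37 = $690.53
Net pay = $3,079.02 − $690.53 = $2,388.49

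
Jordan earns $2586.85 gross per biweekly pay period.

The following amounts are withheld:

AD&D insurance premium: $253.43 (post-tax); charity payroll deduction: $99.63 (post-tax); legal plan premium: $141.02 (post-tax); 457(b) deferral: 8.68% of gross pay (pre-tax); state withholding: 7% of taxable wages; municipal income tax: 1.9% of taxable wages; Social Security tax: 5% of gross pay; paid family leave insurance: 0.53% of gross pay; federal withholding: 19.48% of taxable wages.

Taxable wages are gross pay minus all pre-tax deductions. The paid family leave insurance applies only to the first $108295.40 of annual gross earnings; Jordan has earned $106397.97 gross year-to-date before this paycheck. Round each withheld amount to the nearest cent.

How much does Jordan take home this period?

$1058.41

457(b) deferral: $2586.85 × 0.0868 = $224.54
Taxable wages = $2586.85 − $224.54 = $2362.31
Municipal income tax: $2362.31 × 0.019 = $44.88
Federal withholding: $2362.31 × 0.1948 = $460.18
State withholding: $2362.31 × 0.07 = $165.36
Paid family leave insurance: only $108295.40 − $106397.97 = $1897.43 of this check is subject → $1897.43 × 0.0053 = $10.06
Social Security tax: $2586.85 × 0.05 = $129.34
Charity payroll deduction: $99.63
Legal plan premium: $141.02
AD&D insurance premium: $253.43
Total deductions = $224.54 + $44.88 + $460.18 + $165.36 + $10.06 + $129.34 + $99.63 + $141.02 + $253.43 = $1528.44
Net pay = $2586.85 − $1528.44 = $1058.41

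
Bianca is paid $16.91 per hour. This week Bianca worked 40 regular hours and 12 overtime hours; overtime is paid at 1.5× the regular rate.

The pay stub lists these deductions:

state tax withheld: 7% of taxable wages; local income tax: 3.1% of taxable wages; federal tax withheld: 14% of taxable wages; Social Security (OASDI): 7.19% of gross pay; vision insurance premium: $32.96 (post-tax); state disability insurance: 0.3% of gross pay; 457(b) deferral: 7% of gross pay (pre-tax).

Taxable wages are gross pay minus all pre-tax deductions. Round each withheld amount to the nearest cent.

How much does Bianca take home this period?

Regular pay: 40 × $16.91 = $676.40
Overtime pay: 12 × $16.91 × 1.5 = $304.38
Gross pay = $676.40 + $304.38 = $980.78
457(b) deferral: $980.78 × 0.07 = $68.65
Taxable wages = $980.78 − $68.65 = $912.13
Local income tax: $912.13 × 0.031 = $28.28
State tax withheld: $912.13 × 0.07 = $63.85
Federal tax withheld: $912.13 × 0.14 = $127.70
Social Security (OASDI): $980.78 × 0.0719 = $70.52
State disability insurance: $980.78 × 0.003 = $2.94
Vision insurance premium: $32.96
Total deductions = $68.65 + $28.28 + $63.85 + $127.70 + $70.52 + $2.94 + $32.96 = $394.90
Net pay = $980.78 − $394.90 = $585.88

$585.88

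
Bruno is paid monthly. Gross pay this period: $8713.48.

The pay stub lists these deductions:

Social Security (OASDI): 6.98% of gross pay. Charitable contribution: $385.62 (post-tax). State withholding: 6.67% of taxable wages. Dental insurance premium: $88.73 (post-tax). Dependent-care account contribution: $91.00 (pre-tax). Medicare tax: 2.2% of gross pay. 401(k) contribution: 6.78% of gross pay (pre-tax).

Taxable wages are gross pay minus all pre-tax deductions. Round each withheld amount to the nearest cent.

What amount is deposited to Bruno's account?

401(k) contribution: $8713.48 × 0.0678 = $590.77
Dependent-care account contribution: $91.00
Pre-tax total = $590.77 + $91.00 = $681.77
Taxable wages = $8713.48 − $681.77 = $8031.71
State withholding: $8031.71 × 0.0667 = $535.72
Social Security (OASDI): $8713.48 × 0.0698 = $608.20
Medicare tax: $8713.48 × 0.022 = $191.70
Charitable contribution: $385.62
Dental insurance premium: $88.73
Total deductions = $590.77 + $91.00 + $535.72 + $608.20 + $191.70 + $385.62 + $88.73 = $2491.74
Net pay = $8713.48 − $2491.74 = $6221.74

$6221.74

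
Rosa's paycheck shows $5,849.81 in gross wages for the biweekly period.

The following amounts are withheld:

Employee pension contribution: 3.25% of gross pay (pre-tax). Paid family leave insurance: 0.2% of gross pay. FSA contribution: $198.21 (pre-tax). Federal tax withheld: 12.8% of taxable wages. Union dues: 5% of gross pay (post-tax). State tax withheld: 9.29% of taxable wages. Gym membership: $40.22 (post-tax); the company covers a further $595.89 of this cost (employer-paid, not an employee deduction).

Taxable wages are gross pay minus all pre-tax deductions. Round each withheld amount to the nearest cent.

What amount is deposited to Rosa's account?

$3,910.63

FSA contribution: $198.21
Employee pension contribution: $5,849.81 × 0.0325 = $190.12
Pre-tax total = $198.21 + $190.12 = $388.33
Taxable wages = $5,849.81 − $388.33 = $5,461.48
Federal tax withheld: $5,461.48 × 0.128 = $699.07
State tax withheld: $5,461.48 × 0.0929 = $507.37
Paid family leave insurance: $5,849.81 × 0.002 = $11.70
Union dues: $5,849.81 × 0.05 = $292.49
Gym membership: $40.22
(Employer's $595.89 toward gym membership is not withheld from the employee.)
Total deductions = $198.21 + $190.12 + $699.07 + $507.37 + $11.70 + $292.49 + $40.22 = $1,939.18
Net pay = $5,849.81 − $1,939.18 = $3,910.63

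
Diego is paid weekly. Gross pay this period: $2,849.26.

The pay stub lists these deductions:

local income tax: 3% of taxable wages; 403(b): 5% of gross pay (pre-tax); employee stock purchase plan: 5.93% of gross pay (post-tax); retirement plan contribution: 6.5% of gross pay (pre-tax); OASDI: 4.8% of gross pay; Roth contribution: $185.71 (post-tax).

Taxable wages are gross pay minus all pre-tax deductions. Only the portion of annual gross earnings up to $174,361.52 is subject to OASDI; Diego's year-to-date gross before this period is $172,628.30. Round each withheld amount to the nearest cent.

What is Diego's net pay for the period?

$2,008.09

403(b): $2,849.26 × 0.05 = $142.46
Retirement plan contribution: $2,849.26 × 0.065 = $185.20
Pre-tax total = $142.46 + $185.20 = $327.66
Taxable wages = $2,849.26 − $327.66 = $2,521.60
Local income tax: $2,521.60 × 0.03 = $75.65
OASDI: only $174,361.52 − $172,628.30 = $1,733.22 of this check is subject → $1,733.22 × 0.048 = $83.19
Roth contribution: $185.71
Employee stock purchase plan: $2,849.26 × 0.0593 = $168.96
Total deductions = $142.46 + $185.20 + $75.65 + $83.19 + $185.71 + $168.96 = $841.17
Net pay = $2,849.26 − $841.17 = $2,008.09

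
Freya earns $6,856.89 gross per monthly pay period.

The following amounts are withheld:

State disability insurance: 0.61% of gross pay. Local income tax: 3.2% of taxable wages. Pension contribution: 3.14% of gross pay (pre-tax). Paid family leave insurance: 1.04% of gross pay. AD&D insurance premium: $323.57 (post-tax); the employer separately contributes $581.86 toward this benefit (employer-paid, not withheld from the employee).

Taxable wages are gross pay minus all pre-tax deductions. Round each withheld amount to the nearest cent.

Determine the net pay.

Pension contribution: $6,856.89 × 0.0314 = $215.31
Taxable wages = $6,856.89 − $215.31 = $6,641.58
Local income tax: $6,641.58 × 0.032 = $212.53
State disability insurance: $6,856.89 × 0.0061 = $41.83
Paid family leave insurance: $6,856.89 × 0.0104 = $71.31
AD&D insurance premium: $323.57
(Employer's $581.86 toward AD&D insurance premium is not withheld from the employee.)
Total deductions = $215.31 + $212.53 + $41.83 + $71.31 + $323.57 = $864.55
Net pay = $6,856.89 − $864.55 = $5,992.34

$5,992.34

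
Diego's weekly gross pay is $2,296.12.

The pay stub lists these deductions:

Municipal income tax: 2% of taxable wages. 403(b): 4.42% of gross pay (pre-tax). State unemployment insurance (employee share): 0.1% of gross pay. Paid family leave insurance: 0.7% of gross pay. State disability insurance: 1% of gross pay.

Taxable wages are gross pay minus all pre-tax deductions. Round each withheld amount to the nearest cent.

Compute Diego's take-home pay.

$2,109.41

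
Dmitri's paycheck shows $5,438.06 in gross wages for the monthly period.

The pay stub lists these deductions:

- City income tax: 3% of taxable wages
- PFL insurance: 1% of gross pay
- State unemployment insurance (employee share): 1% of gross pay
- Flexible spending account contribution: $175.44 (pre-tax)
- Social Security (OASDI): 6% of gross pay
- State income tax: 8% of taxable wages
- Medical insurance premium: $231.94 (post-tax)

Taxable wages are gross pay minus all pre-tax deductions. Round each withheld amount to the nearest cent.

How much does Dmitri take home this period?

$4,016.75

Flexible spending account contribution: $175.44
Taxable wages = $5,438.06 − $175.44 = $5,262.62
City income tax: $5,262.62 × 0.03 = $157.88
State income tax: $5,262.62 × 0.08 = $421.01
State unemployment insurance (employee share): $5,438.06 × 0.01 = $54.38
Social Security (OASDI): $5,438.06 × 0.06 = $326.28
PFL insurance: $5,438.06 × 0.01 = $54.38
Medical insurance premium: $231.94
Total deductions = $175.44 + $157.88 + $421.01 + $54.38 + $326.28 + $54.38 + $231.94 = $1,421.31
Net pay = $5,438.06 − $1,421.31 = $4,016.75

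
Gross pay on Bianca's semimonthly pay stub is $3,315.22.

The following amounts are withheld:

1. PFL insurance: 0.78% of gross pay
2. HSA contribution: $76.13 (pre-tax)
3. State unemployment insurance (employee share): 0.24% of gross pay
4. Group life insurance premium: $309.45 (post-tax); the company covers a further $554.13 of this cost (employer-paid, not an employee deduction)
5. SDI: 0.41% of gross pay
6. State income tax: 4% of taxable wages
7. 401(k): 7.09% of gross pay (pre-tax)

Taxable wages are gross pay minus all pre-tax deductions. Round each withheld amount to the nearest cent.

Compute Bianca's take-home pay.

$2,527.02

HSA contribution: $76.13
401(k): $3,315.22 × 0.0709 = $235.05
Pre-tax total = $76.13 + $235.05 = $311.18
Taxable wages = $3,315.22 − $311.18 = $3,004.04
State income tax: $3,004.04 × 0.04 = $120.16
PFL insurance: $3,315.22 × 0.0078 = $25.86
State unemployment insurance (employee share): $3,315.22 × 0.0024 = $7.96
SDI: $3,315.22 × 0.0041 = $13.59
Group life insurance premium: $309.45
(Employer's $554.13 toward group life insurance premium is not withheld from the employee.)
Total deductions = $76.13 + $235.05 + $120.16 + $25.86 + $7.96 + $13.59 + $309.45 = $788.20
Net pay = $3,315.22 − $788.20 = $2,527.02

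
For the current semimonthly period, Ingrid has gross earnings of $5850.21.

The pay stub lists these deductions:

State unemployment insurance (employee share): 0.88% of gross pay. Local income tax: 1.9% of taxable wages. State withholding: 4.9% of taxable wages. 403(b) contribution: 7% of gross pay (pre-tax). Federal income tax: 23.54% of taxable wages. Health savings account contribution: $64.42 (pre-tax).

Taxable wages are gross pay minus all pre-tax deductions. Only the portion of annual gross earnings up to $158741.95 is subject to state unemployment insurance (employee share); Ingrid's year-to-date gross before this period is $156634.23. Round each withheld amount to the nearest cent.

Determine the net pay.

$3726.56

Health savings account contribution: $64.42
403(b) contribution: $5850.21 × 0.07 = $409.51
Pre-tax total = $64.42 + $409.51 = $473.93
Taxable wages = $5850.21 − $473.93 = $5376.28
Local income tax: $5376.28 × 0.019 = $102.15
State withholding: $5376.28 × 0.049 = $263.44
Federal income tax: $5376.28 × 0.2354 = $1265.58
State unemployment insurance (employee share): only $158741.95 − $156634.23 = $2107.72 of this check is subject → $2107.72 × 0.0088 = $18.55
Total deductions = $64.42 + $409.51 + $102.15 + $263.44 + $1265.58 + $18.55 = $2123.65
Net pay = $5850.21 − $2123.65 = $3726.56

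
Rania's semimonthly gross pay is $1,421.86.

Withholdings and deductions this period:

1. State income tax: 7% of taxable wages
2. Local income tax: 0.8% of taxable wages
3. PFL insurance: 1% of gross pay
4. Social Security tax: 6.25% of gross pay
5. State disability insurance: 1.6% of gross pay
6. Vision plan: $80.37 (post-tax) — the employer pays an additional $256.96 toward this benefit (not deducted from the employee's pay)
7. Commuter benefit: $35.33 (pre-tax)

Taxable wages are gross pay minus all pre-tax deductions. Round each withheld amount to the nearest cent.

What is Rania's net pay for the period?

Commuter benefit: $35.33
Taxable wages = $1,421.86 − $35.33 = $1,386.53
Local income tax: $1,386.53 × 0.008 = $11.09
State income tax: $1,386.53 × 0.07 = $97.06
State disability insurance: $1,421.86 × 0.016 = $22.75
Social Security tax: $1,421.86 × 0.0625 = $88.87
PFL insurance: $1,421.86 × 0.01 = $14.22
Vision plan: $80.37
(Employer's $256.96 toward vision plan is not withheld from the employee.)
Total deductions = $35.33 + $11.09 + $97.06 + $22.75 + $88.87 + $14.22 + $80.37 = $349.69
Net pay = $1,421.86 − $349.69 = $1,072.17

$1,072.17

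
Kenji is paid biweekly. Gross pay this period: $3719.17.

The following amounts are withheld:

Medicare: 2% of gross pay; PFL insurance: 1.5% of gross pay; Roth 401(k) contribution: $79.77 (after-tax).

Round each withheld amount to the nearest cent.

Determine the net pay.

Medicare: $3719.17 × 0.02 = $74.38
PFL insurance: $3719.17 × 0.015 = $55.79
Roth 401(k) contribution: $79.77
Total deductions = $74.38 + $55.79 + $79.77 = $209.94
Net pay = $3719.17 − $209.94 = $3509.23

$3509.23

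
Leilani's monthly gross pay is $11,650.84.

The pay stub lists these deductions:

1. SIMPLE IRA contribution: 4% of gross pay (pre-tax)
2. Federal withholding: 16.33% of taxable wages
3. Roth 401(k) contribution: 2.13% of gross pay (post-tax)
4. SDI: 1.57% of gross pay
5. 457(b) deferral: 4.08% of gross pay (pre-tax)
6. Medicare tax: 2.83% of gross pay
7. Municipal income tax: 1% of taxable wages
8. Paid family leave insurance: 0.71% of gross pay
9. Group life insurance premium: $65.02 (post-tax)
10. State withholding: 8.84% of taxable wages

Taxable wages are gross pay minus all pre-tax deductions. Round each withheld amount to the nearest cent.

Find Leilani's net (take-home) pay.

SIMPLE IRA contribution: $11,650.84 × 0.04 = $466.03
457(b) deferral: $11,650.84 × 0.0408 = $475.35
Pre-tax total = $466.03 + $475.35 = $941.38
Taxable wages = $11,650.84 − $941.38 = $10,709.46
State withholding: $10,709.46 × 0.0884 = $946.72
Federal withholding: $10,709.46 × 0.1633 = $1,748.85
Municipal income tax: $10,709.46 × 0.01 = $107.09
SDI: $11,650.84 × 0.0157 = $182.92
Medicare tax: $11,650.84 × 0.0283 = $329.72
Paid family leave insurance: $11,650.84 × 0.0071 = $82.72
Group life insurance premium: $65.02
Roth 401(k) contribution: $11,650.84 × 0.0213 = $248.16
Total deductions = $466.03 + $475.35 + $946.72 + $1,748.85 + $107.09 + $182.92 + $329.72 + $82.72 + $65.02 + $248.16 = $4,652.58
Net pay = $11,650.84 − $4,652.58 = $6,998.26

$6,998.26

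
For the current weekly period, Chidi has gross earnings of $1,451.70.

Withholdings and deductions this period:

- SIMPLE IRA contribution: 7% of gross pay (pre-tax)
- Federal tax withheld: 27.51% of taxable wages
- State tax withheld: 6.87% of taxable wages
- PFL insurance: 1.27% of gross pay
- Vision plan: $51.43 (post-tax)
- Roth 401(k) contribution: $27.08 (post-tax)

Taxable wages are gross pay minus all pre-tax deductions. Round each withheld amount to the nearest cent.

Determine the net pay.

SIMPLE IRA contribution: $1,451.70 × 0.07 = $101.62
Taxable wages = $1,451.70 − $101.62 = $1,350.08
Federal tax withheld: $1,350.08 × 0.2751 = $371.41
State tax withheld: $1,350.08 × 0.0687 = $92.75
PFL insurance: $1,451.70 × 0.0127 = $18.44
Vision plan: $51.43
Roth 401(k) contribution: $27.08
Total deductions = $101.62 + $371.41 + $92.75 + $18.44 + $51.43 + $27.08 = $662.73
Net pay = $1,451.70 − $662.73 = $788.97

$788.97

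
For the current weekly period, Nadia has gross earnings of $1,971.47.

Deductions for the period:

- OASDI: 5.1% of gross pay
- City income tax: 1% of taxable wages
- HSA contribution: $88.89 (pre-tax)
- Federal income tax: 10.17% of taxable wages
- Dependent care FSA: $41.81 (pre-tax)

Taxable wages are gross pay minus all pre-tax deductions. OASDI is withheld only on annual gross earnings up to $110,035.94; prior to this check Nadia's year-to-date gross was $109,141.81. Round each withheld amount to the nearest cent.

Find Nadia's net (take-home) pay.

HSA contribution: $88.89
Dependent care FSA: $41.81
Pre-tax total = $88.89 + $41.81 = $130.70
Taxable wages = $1,971.47 − $130.70 = $1,840.77
City income tax: $1,840.77 × 0.01 = $18.41
Federal income tax: $1,840.77 × 0.1017 = $187.21
OASDI: only $110,035.94 − $109,141.81 = $894.13 of this check is subject → $894.13 × 0.051 = $45.60
Total deductions = $88.89 + $41.81 + $18.41 + $187.21 + $45.60 = $381.92
Net pay = $1,971.47 − $381.92 = $1,589.55

$1,589.55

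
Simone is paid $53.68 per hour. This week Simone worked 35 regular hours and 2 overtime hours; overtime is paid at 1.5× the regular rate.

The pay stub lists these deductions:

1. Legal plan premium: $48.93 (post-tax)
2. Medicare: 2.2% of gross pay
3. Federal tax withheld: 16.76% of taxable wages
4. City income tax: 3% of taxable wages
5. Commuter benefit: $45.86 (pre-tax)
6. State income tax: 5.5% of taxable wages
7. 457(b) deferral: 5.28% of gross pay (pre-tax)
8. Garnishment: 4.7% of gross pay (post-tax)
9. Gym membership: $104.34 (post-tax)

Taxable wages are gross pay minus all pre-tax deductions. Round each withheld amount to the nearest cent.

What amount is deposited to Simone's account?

$1115.78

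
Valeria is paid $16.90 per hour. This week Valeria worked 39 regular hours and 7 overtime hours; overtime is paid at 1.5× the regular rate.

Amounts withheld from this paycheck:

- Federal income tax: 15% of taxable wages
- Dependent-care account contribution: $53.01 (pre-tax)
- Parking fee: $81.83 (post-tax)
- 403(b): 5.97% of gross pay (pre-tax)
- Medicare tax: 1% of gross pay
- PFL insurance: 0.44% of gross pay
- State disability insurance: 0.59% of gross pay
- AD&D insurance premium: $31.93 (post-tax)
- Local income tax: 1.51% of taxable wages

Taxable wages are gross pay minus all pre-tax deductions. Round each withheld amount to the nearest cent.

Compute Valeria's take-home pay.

$481.73

Regular pay: 39 × $16.90 = $659.10
Overtime pay: 7 × $16.90 × 1.5 = $177.45
Gross pay = $659.10 + $177.45 = $836.55
Dependent-care account contribution: $53.01
403(b): $836.55 × 0.0597 = $49.94
Pre-tax total = $53.01 + $49.94 = $102.95
Taxable wages = $836.55 − $102.95 = $733.60
Local income tax: $733.60 × 0.0151 = $11.08
Federal income tax: $733.60 × 0.15 = $110.04
State disability insurance: $836.55 × 0.0059 = $4.94
Medicare tax: $836.55 × 0.01 = $8.37
PFL insurance: $836.55 × 0.0044 = $3.68
AD&D insurance premium: $31.93
Parking fee: $81.83
Total deductions = $53.01 + $49.94 + $11.08 + $110.04 + $4.94 + $8.37 + $3.68 + $31.93 + $81.83 = $354.82
Net pay = $836.55 − $354.82 = $481.73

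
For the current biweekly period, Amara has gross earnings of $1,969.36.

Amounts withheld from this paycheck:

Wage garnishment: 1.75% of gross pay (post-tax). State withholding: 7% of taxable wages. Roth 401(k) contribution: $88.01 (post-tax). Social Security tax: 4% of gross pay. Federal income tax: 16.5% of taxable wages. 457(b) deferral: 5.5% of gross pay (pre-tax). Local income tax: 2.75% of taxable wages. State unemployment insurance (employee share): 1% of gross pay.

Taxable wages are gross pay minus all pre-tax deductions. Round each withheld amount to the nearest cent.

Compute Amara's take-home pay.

457(b) deferral: $1,969.36 × 0.055 = $108.31
Taxable wages = $1,969.36 − $108.31 = $1,861.05
Federal income tax: $1,861.05 × 0.165 = $307.07
State withholding: $1,861.05 × 0.07 = $130.27
Local income tax: $1,861.05 × 0.0275 = $51.18
State unemployment insurance (employee share): $1,969.36 × 0.01 = $19.69
Social Security tax: $1,969.36 × 0.04 = $78.77
Roth 401(k) contribution: $88.01
Wage garnishment: $1,969.36 × 0.0175 = $34.46
Total deductions = $108.31 + $307.07 + $130.27 + $51.18 + $19.69 + $78.77 + $88.01 + $34.46 = $817.76
Net pay = $1,969.36 − $817.76 = $1,151.60

$1,151.60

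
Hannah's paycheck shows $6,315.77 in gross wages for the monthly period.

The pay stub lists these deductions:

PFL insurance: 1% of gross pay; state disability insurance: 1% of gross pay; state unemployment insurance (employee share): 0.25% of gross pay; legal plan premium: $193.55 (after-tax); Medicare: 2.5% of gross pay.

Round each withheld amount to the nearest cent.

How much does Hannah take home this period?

$5,822.22

State unemployment insurance (employee share): $6,315.77 × 0.0025 = $15.79
Medicare: $6,315.77 × 0.025 = $157.89
State disability insurance: $6,315.77 × 0.01 = $63.16
PFL insurance: $6,315.77 × 0.01 = $63.16
Legal plan premium: $193.55
Total deductions = $15.79 + $157.89 + $63.16 + $63.16 + $193.55 = $493.55
Net pay = $6,315.77 − $493.55 = $5,822.22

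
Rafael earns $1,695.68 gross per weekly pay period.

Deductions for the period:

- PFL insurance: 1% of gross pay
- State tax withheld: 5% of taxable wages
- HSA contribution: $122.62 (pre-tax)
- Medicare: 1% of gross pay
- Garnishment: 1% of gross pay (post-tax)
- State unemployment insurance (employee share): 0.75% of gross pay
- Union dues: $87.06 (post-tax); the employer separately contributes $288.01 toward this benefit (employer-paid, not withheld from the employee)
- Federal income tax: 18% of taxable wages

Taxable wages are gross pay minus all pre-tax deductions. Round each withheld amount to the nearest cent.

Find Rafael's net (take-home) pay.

$1,060.60

HSA contribution: $122.62
Taxable wages = $1,695.68 − $122.62 = $1,573.06
State tax withheld: $1,573.06 × 0.05 = $78.65
Federal income tax: $1,573.06 × 0.18 = $283.15
Medicare: $1,695.68 × 0.01 = $16.96
PFL insurance: $1,695.68 × 0.01 = $16.96
State unemployment insurance (employee share): $1,695.68 × 0.0075 = $12.72
Garnishment: $1,695.68 × 0.01 = $16.96
Union dues: $87.06
(Employer's $288.01 toward union dues is not withheld from the employee.)
Total deductions = $122.62 + $78.65 + $283.15 + $16.96 + $16.96 + $12.72 + $16.96 + $87.06 = $635.08
Net pay = $1,695.68 − $635.08 = $1,060.60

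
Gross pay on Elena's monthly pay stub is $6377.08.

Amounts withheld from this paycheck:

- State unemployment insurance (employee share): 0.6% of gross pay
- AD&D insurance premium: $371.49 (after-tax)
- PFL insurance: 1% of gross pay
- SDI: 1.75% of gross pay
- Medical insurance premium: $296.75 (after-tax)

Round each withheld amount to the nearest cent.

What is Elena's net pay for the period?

PFL insurance: $6377.08 × 0.01 = $63.77
SDI: $6377.08 × 0.0175 = $111.60
State unemployment insurance (employee share): $6377.08 × 0.006 = $38.26
AD&D insurance premium: $371.49
Medical insurance premium: $296.75
Total deductions = $63.77 + $111.60 + $38.26 + $371.49 + $296.75 = $881.87
Net pay = $6377.08 − $881.87 = $5495.21

$5495.21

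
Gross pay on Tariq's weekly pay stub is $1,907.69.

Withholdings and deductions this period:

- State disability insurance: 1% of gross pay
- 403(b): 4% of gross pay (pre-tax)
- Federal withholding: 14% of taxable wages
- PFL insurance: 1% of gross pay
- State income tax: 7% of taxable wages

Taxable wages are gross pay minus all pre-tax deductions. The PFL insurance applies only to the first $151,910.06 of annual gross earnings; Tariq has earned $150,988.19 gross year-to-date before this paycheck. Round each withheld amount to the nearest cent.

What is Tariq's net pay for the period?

$1,418.49

403(b): $1,907.69 × 0.04 = $76.31
Taxable wages = $1,907.69 − $76.31 = $1,831.38
State income tax: $1,831.38 × 0.07 = $128.20
Federal withholding: $1,831.38 × 0.14 = $256.39
PFL insurance: only $151,910.06 − $150,988.19 = $921.87 of this check is subject → $921.87 × 0.01 = $9.22
State disability insurance: $1,907.69 × 0.01 = $19.08
Total deductions = $76.31 + $128.20 + $256.39 + $9.22 + $19.08 = $489.20
Net pay = $1,907.69 − $489.20 = $1,418.49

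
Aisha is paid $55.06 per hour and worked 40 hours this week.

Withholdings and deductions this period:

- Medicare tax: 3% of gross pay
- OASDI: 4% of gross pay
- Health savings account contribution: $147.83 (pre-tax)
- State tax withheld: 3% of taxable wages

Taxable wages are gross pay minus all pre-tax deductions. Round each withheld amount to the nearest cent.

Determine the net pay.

$1,838.76

Gross pay: 40 × $55.06 = $2,202.40
Health savings account contribution: $147.83
Taxable wages = $2,202.40 − $147.83 = $2,054.57
State tax withheld: $2,054.57 × 0.03 = $61.64
Medicare tax: $2,202.40 × 0.03 = $66.07
OASDI: $2,202.40 × 0.04 = $88.10
Total deductions = $147.83 + $61.64 + $66.07 + $88.10 = $363.64
Net pay = $2,202.40 − $363.64 = $1,838.76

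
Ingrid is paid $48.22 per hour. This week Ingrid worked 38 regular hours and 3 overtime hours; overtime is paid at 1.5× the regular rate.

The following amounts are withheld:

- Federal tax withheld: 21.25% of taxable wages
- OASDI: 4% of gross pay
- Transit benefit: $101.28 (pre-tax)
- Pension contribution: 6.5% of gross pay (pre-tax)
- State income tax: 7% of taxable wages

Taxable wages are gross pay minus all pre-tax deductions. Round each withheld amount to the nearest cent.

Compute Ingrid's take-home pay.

Regular pay: 38 × $48.22 = $1,832.36
Overtime pay: 3 × $48.22 × 1.5 = $216.99
Gross pay = $1,832.36 + $216.99 = $2,049.35
Pension contribution: $2,049.35 × 0.065 = $133.21
Transit benefit: $101.28
Pre-tax total = $133.21 + $101.28 = $234.49
Taxable wages = $2,049.35 − $234.49 = $1,814.86
Federal tax withheld: $1,814.86 × 0.2125 = $385.66
State income tax: $1,814.86 × 0.07 = $127.04
OASDI: $2,049.35 × 0.04 = $81.97
Total deductions = $133.21 + $101.28 + $385.66 + $127.04 + $81.97 = $829.16
Net pay = $2,049.35 − $829.16 = $1,220.19

$1,220.19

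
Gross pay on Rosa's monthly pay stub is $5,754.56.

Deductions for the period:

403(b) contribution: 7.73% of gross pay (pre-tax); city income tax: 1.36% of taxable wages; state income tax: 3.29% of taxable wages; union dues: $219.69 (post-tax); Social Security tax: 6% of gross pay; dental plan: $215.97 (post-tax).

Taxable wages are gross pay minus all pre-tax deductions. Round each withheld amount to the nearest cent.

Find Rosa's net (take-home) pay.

403(b) contribution: $5,754.56 × 0.0773 = $444.83
Taxable wages = $5,754.56 − $444.83 = $5,309.73
City income tax: $5,309.73 × 0.0136 = $72.21
State income tax: $5,309.73 × 0.0329 = $174.69
Social Security tax: $5,754.56 × 0.06 = $345.27
Dental plan: $215.97
Union dues: $219.69
Total deductions = $444.83 + $72.21 + $174.69 + $345.27 + $215.97 + $219.69 = $1,472.66
Net pay = $5,754.56 − $1,472.66 = $4,281.90

$4,281.90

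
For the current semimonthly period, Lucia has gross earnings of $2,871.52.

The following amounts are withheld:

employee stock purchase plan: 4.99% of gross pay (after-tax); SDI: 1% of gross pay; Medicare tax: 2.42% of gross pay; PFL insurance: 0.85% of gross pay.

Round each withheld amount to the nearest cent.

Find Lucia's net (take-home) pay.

$2,605.61

PFL insurance: $2,871.52 × 0.0085 = $24.41
SDI: $2,871.52 × 0.01 = $28.72
Medicare tax: $2,871.52 × 0.0242 = $69.49
Employee stock purchase plan: $2,871.52 × 0.0499 = $143.29
Total deductions = $24.41 + $28.72 + $69.49 + $143.29 = $265.91
Net pay = $2,871.52 − $265.91 = $2,605.61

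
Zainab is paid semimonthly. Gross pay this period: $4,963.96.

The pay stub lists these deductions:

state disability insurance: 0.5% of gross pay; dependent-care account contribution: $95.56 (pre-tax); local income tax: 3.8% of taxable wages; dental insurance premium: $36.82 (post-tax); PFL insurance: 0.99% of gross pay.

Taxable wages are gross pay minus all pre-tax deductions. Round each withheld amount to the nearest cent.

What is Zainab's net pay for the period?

$4,572.62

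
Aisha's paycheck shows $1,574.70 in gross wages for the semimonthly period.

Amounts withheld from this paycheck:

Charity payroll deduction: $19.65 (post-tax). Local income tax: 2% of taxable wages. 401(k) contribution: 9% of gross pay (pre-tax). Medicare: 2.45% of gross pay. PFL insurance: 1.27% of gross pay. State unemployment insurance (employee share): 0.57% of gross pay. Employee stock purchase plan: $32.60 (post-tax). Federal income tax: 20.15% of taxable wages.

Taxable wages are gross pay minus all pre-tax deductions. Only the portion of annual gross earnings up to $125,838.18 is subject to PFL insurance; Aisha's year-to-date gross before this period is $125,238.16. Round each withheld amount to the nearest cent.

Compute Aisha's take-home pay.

$1,008.14

401(k) contribution: $1,574.70 × 0.09 = $141.72
Taxable wages = $1,574.70 − $141.72 = $1,432.98
Federal income tax: $1,432.98 × 0.2015 = $288.75
Local income tax: $1,432.98 × 0.02 = $28.66
Medicare: $1,574.70 × 0.0245 = $38.58
PFL insurance: only $125,838.18 − $125,238.16 = $600.02 of this check is subject → $600.02 × 0.0127 = $7.62
State unemployment insurance (employee share): $1,574.70 × 0.0057 = $8.98
Employee stock purchase plan: $32.60
Charity payroll deduction: $19.65
Total deductions = $141.72 + $288.75 + $28.66 + $38.58 + $7.62 + $8.98 + $32.60 + $19.65 = $566.56
Net pay = $1,574.70 − $566.56 = $1,008.14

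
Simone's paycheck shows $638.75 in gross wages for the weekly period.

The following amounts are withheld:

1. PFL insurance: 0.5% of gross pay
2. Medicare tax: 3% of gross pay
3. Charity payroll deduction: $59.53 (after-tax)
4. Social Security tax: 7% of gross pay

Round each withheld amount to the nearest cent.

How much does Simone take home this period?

$512.16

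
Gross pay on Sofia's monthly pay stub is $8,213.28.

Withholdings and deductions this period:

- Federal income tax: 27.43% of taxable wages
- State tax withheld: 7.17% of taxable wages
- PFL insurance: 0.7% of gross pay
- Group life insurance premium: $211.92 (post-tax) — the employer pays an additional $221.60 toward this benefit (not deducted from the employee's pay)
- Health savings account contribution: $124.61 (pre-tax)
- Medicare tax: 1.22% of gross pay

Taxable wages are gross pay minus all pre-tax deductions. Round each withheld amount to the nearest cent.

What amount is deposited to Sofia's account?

$4,920.38

Health savings account contribution: $124.61
Taxable wages = $8,213.28 − $124.61 = $8,088.67
State tax withheld: $8,088.67 × 0.0717 = $579.96
Federal income tax: $8,088.67 × 0.2743 = $2,218.72
Medicare tax: $8,213.28 × 0.0122 = $100.20
PFL insurance: $8,213.28 × 0.007 = $57.49
Group life insurance premium: $211.92
(Employer's $221.60 toward group life insurance premium is not withheld from the employee.)
Total deductions = $124.61 + $579.96 + $2,218.72 + $100.20 + $57.49 + $211.92 = $3,292.90
Net pay = $8,213.28 − $3,292.90 = $4,920.38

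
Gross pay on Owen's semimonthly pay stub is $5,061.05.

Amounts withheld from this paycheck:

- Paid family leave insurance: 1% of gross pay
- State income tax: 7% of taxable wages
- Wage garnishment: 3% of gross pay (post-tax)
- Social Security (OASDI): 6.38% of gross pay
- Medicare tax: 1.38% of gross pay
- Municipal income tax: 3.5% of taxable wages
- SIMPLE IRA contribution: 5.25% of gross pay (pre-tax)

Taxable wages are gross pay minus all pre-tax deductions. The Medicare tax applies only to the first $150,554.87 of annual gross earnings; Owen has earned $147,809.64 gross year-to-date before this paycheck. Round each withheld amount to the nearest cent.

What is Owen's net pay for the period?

$3,728.62

SIMPLE IRA contribution: $5,061.05 × 0.0525 = $265.71
Taxable wages = $5,061.05 − $265.71 = $4,795.34
Municipal income tax: $4,795.34 × 0.035 = $167.84
State income tax: $4,795.34 × 0.07 = $335.67
Medicare tax: only $150,554.87 − $147,809.64 = $2,745.23 of this check is subject → $2,745.23 × 0.0138 = $37.88
Social Security (OASDI): $5,061.05 × 0.0638 = $322.89
Paid family leave insurance: $5,061.05 × 0.01 = $50.61
Wage garnishment: $5,061.05 × 0.03 = $151.83
Total deductions = $265.71 + $167.84 + $335.67 + $37.88 + $322.89 + $50.61 + $151.83 = $1,332.43
Net pay = $5,061.05 − $1,332.43 = $3,728.62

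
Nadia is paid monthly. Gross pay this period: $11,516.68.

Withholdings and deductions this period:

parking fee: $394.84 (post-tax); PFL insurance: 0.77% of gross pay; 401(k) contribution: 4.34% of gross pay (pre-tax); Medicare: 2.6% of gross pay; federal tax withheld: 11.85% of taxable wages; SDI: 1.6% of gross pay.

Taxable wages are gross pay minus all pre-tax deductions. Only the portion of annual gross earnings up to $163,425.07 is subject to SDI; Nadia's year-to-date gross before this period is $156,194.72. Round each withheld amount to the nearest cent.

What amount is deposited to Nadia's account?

$8,812.72

401(k) contribution: $11,516.68 × 0.0434 = $499.82
Taxable wages = $11,516.68 − $499.82 = $11,016.86
Federal tax withheld: $11,016.86 × 0.1185 = $1,305.50
PFL insurance: $11,516.68 × 0.0077 = $88.68
Medicare: $11,516.68 × 0.026 = $299.43
SDI: only $163,425.07 − $156,194.72 = $7,230.35 of this check is subject → $7,230.35 × 0.016 = $115.69
Parking fee: $394.84
Total deductions = $499.82 + $1,305.50 + $88.68 + $299.43 + $115.69 + $394.84 = $2,703.96
Net pay = $11,516.68 − $2,703.96 = $8,812.72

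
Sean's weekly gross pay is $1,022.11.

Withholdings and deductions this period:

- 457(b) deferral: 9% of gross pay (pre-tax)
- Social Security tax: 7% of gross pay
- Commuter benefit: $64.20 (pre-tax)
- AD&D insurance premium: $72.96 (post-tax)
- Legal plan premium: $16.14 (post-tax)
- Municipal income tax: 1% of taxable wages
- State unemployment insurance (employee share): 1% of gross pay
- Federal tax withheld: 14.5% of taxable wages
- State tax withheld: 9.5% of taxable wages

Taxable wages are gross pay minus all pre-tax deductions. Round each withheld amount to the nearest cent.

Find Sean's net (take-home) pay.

$478.57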